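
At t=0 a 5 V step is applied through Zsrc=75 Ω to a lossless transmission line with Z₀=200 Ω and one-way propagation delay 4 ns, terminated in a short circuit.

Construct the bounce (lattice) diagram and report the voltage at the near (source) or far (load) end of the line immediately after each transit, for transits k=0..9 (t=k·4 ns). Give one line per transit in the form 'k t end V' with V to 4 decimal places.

Γ_L=-1.000000, Γ_S=-0.454545; launch V₁=5·200/275=3.636364
k=0 src: V=3.6364
k=1 load: inc=3.636364, refl=3.636364·-1.000000=-3.6364; V=0.000000+3.636364+-3.636364=0.0000
k=2 src: inc=-3.636364, refl=-3.636364·-0.454545=1.6529; V=3.636364+-3.636364+1.652893=1.6529
k=3 load: inc=1.652893, refl=1.652893·-1.000000=-1.6529; V=0.000000+1.652893+-1.652893=0.0000
k=4 src: inc=-1.652893, refl=-1.652893·-0.454545=0.7513; V=1.652893+-1.652893+0.751315=0.7513
k=5 load: inc=0.751315, refl=0.751315·-1.000000=-0.7513; V=0.000000+0.751315+-0.751315=0.0000
k=6 src: inc=-0.751315, refl=-0.751315·-0.454545=0.3415; V=0.751315+-0.751315+0.341507=0.3415
k=7 load: inc=0.341507, refl=0.341507·-1.000000=-0.3415; V=0.000000+0.341507+-0.341507=0.0000
k=8 src: inc=-0.341507, refl=-0.341507·-0.454545=0.1552; V=0.341507+-0.341507+0.155230=0.1552
k=9 load: inc=0.155230, refl=0.155230·-1.000000=-0.1552; V=0.000000+0.155230+-0.155230=0.0000

0 0 source 3.6364
1 4 load 0.0000
2 8 source 1.6529
3 12 load 0.0000
4 16 source 0.7513
5 20 load 0.0000
6 24 source 0.3415
7 28 load 0.0000
8 32 source 0.1552
9 36 load 0.0000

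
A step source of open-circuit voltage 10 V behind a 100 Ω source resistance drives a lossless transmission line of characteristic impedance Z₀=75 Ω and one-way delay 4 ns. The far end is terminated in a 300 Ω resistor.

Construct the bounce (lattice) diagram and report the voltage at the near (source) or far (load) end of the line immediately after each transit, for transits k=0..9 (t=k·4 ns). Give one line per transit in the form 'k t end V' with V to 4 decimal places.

Γ_L=0.600000, Γ_S=0.142857; launch V₁=10·75/175=4.285714
k=0 src: V=4.2857
k=1 load: inc=4.285714, refl=4.285714·0.600000=2.5714; V=0.000000+4.285714+2.571429=6.8571
k=2 src: inc=2.571429, refl=2.571429·0.142857=0.3673; V=4.285714+2.571429+0.367347=7.2245
k=3 load: inc=0.367347, refl=0.367347·0.600000=0.2204; V=6.857143+0.367347+0.220408=7.4449
k=4 src: inc=0.220408, refl=0.220408·0.142857=0.0315; V=7.224490+0.220408+0.031487=7.4764
k=5 load: inc=0.031487, refl=0.031487·0.600000=0.0189; V=7.444898+0.031487+0.018892=7.4953
k=6 src: inc=0.018892, refl=0.018892·0.142857=0.0027; V=7.476385+0.018892+0.002699=7.4980
k=7 load: inc=0.002699, refl=0.002699·0.600000=0.0016; V=7.495277+0.002699+0.001619=7.4996
k=8 src: inc=0.001619, refl=0.001619·0.142857=0.0002; V=7.497976+0.001619+0.000231=7.4998
k=9 load: inc=0.000231, refl=0.000231·0.600000=0.0001; V=7.499595+0.000231+0.000139=7.5000

0 0 source 4.2857
1 4 load 6.8571
2 8 source 7.2245
3 12 load 7.4449
4 16 source 7.4764
5 20 load 7.4953
6 24 source 7.4980
7 28 load 7.4996
8 32 source 7.4998
9 36 load 7.5000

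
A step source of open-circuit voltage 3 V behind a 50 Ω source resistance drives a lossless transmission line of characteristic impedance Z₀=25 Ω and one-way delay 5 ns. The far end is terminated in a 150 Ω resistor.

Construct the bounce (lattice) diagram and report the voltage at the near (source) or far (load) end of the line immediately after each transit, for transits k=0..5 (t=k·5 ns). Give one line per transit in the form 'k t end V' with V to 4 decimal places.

Γ_L=0.714286, Γ_S=0.333333; launch V₁=3·25/75=1.000000
k=0 src: V=1.0000
k=1 load: inc=1.000000, refl=1.000000·0.714286=0.7143; V=0.000000+1.000000+0.714286=1.7143
k=2 src: inc=0.714286, refl=0.714286·0.333333=0.2381; V=1.000000+0.714286+0.238095=1.9524
k=3 load: inc=0.238095, refl=0.238095·0.714286=0.1701; V=1.714286+0.238095+0.170068=2.1224
k=4 src: inc=0.170068, refl=0.170068·0.333333=0.0567; V=1.952381+0.170068+0.056689=2.1791
k=5 load: inc=0.056689, refl=0.056689·0.714286=0.0405; V=2.122449+0.056689+0.040492=2.2196

0 0 source 1.0000
1 5 load 1.7143
2 10 source 1.9524
3 15 load 2.1224
4 20 source 2.1791
5 25 load 2.2196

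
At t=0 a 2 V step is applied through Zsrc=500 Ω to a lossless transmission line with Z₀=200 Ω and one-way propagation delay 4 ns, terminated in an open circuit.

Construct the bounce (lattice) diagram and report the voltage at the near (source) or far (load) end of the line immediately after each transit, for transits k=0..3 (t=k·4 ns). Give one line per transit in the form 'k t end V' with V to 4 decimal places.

Γ_L=1.000000, Γ_S=0.428571; launch V₁=2·200/700=0.571429
k=0 src: V=0.5714
k=1 load: inc=0.571429, refl=0.571429·1.000000=0.5714; V=0.000000+0.571429+0.571429=1.1429
k=2 src: inc=0.571429, refl=0.571429·0.428571=0.2449; V=0.571429+0.571429+0.244898=1.3878
k=3 load: inc=0.244898, refl=0.244898·1.000000=0.2449; V=1.142857+0.244898+0.244898=1.6327

0 0 source 0.5714
1 4 load 1.1429
2 8 source 1.3878
3 12 load 1.6327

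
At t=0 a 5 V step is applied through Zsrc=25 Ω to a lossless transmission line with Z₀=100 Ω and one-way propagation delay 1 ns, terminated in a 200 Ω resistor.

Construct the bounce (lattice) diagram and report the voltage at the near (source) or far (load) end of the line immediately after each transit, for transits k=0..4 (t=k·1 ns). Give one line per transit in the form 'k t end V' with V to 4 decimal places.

Γ_L=0.333333, Γ_S=-0.600000; launch V₁=5·100/125=4.000000
k=0 src: V=4.0000
k=1 load: inc=4.000000, refl=4.000000·0.333333=1.3333; V=0.000000+4.000000+1.333333=5.3333
k=2 src: inc=1.333333, refl=1.333333·-0.600000=-0.8000; V=4.000000+1.333333+-0.800000=4.5333
k=3 load: inc=-0.800000, refl=-0.800000·0.333333=-0.2667; V=5.333333+-0.800000+-0.266667=4.2667
k=4 src: inc=-0.266667, refl=-0.266667·-0.600000=0.1600; V=4.533333+-0.266667+0.160000=4.4267

0 0 source 4.0000
1 1 load 5.3333
2 2 source 4.5333
3 3 load 4.2667
4 4 source 4.4267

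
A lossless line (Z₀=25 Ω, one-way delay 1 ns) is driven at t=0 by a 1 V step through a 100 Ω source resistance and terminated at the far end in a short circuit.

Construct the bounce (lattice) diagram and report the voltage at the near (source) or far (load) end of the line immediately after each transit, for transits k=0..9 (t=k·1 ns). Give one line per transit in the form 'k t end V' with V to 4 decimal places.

Γ_L=-1.000000, Γ_S=0.600000; launch V₁=1·25/125=0.200000
k=0 src: V=0.2000
k=1 load: inc=0.200000, refl=0.200000·-1.000000=-0.2000; V=0.000000+0.200000+-0.200000=0.0000
k=2 src: inc=-0.200000, refl=-0.200000·0.600000=-0.1200; V=0.200000+-0.200000+-0.120000=-0.1200
k=3 load: inc=-0.120000, refl=-0.120000·-1.000000=0.1200; V=0.000000+-0.120000+0.120000=0.0000
k=4 src: inc=0.120000, refl=0.120000·0.600000=0.0720; V=-0.120000+0.120000+0.072000=0.0720
k=5 load: inc=0.072000, refl=0.072000·-1.000000=-0.0720; V=0.000000+0.072000+-0.072000=0.0000
k=6 src: inc=-0.072000, refl=-0.072000·0.600000=-0.0432; V=0.072000+-0.072000+-0.043200=-0.0432
k=7 load: inc=-0.043200, refl=-0.043200·-1.000000=0.0432; V=0.000000+-0.043200+0.043200=0.0000
k=8 src: inc=0.043200, refl=0.043200·0.600000=0.0259; V=-0.043200+0.043200+0.025920=0.0259
k=9 load: inc=0.025920, refl=0.025920·-1.000000=-0.0259; V=0.000000+0.025920+-0.025920=0.0000

0 0 source 0.2000
1 1 load 0.0000
2 2 source -0.1200
3 3 load 0.0000
4 4 source 0.0720
5 5 load 0.0000
6 6 source -0.0432
7 7 load 0.0000
8 8 source 0.0259
9 9 load 0.0000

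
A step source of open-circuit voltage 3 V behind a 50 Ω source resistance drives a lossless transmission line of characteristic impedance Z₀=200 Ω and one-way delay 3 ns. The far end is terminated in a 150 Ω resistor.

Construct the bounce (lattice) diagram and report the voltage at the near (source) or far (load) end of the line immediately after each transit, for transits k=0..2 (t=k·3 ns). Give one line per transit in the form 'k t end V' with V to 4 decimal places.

0 0 source 2.4000
1 3 load 2.0571
2 6 source 2.2629

Γ_L=-0.142857, Γ_S=-0.600000; launch V₁=3·200/250=2.400000
k=0 src: V=2.4000
k=1 load: inc=2.400000, refl=2.400000·-0.142857=-0.3429; V=0.000000+2.400000+-0.342857=2.0571
k=2 src: inc=-0.342857, refl=-0.342857·-0.600000=0.2057; V=2.400000+-0.342857+0.205714=2.2629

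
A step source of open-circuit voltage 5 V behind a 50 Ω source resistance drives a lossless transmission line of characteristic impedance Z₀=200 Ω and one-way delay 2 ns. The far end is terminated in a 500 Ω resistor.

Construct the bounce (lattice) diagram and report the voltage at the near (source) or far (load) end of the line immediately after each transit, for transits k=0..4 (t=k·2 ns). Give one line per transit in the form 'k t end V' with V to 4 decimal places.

0 0 source 4.0000
1 2 load 5.7143
2 4 source 4.6857
3 6 load 4.2449
4 8 source 4.5094

Γ_L=0.428571, Γ_S=-0.600000; launch V₁=5·200/250=4.000000
k=0 src: V=4.0000
k=1 load: inc=4.000000, refl=4.000000·0.428571=1.7143; V=0.000000+4.000000+1.714286=5.7143
k=2 src: inc=1.714286, refl=1.714286·-0.600000=-1.0286; V=4.000000+1.714286+-1.028571=4.6857
k=3 load: inc=-1.028571, refl=-1.028571·0.428571=-0.4408; V=5.714286+-1.028571+-0.440816=4.2449
k=4 src: inc=-0.440816, refl=-0.440816·-0.600000=0.2645; V=4.685714+-0.440816+0.264490=4.5094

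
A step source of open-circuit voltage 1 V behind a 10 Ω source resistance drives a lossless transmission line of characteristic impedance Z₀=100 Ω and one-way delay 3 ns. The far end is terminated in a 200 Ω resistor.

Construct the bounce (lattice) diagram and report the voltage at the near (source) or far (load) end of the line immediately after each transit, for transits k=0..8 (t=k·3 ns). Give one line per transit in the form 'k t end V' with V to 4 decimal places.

Γ_L=0.333333, Γ_S=-0.818182; launch V₁=1·100/110=0.909091
k=0 src: V=0.9091
k=1 load: inc=0.909091, refl=0.909091·0.333333=0.3030; V=0.000000+0.909091+0.303030=1.2121
k=2 src: inc=0.303030, refl=0.303030·-0.818182=-0.2479; V=0.909091+0.303030+-0.247934=0.9642
k=3 load: inc=-0.247934, refl=-0.247934·0.333333=-0.0826; V=1.212121+-0.247934+-0.082645=0.8815
k=4 src: inc=-0.082645, refl=-0.082645·-0.818182=0.0676; V=0.964187+-0.082645+0.067618=0.9492
k=5 load: inc=0.067618, refl=0.067618·0.333333=0.0225; V=0.881543+0.067618+0.022539=0.9717
k=6 src: inc=0.022539, refl=0.022539·-0.818182=-0.0184; V=0.949161+0.022539+-0.018441=0.9533
k=7 load: inc=-0.018441, refl=-0.018441·0.333333=-0.0061; V=0.971700+-0.018441+-0.006147=0.9471
k=8 src: inc=-0.006147, refl=-0.006147·-0.818182=0.0050; V=0.953259+-0.006147+0.005029=0.9521

0 0 source 0.9091
1 3 load 1.2121
2 6 source 0.9642
3 9 load 0.8815
4 12 source 0.9492
5 15 load 0.9717
6 18 source 0.9533
7 21 load 0.9471
8 24 source 0.9521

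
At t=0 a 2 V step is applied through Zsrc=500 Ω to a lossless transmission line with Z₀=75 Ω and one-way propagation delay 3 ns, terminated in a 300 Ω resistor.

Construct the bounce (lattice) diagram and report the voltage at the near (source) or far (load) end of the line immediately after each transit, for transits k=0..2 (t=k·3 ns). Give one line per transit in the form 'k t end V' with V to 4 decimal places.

0 0 source 0.2609
1 3 load 0.4174
2 6 source 0.5331

Γ_L=0.600000, Γ_S=0.739130; launch V₁=2·75/575=0.260870
k=0 src: V=0.2609
k=1 load: inc=0.260870, refl=0.260870·0.600000=0.1565; V=0.000000+0.260870+0.156522=0.4174
k=2 src: inc=0.156522, refl=0.156522·0.739130=0.1157; V=0.260870+0.156522+0.115690=0.5331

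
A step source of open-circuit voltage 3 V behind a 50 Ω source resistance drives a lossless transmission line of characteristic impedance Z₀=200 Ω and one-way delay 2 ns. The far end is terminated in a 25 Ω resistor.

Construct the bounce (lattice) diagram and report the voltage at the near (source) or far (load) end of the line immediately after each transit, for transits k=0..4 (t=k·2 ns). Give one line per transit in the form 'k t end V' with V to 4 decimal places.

0 0 source 2.4000
1 2 load 0.5333
2 4 source 1.6533
3 6 load 0.7822
4 8 source 1.3049

Γ_L=-0.777778, Γ_S=-0.600000; launch V₁=3·200/250=2.400000
k=0 src: V=2.4000
k=1 load: inc=2.400000, refl=2.400000·-0.777778=-1.8667; V=0.000000+2.400000+-1.866667=0.5333
k=2 src: inc=-1.866667, refl=-1.866667·-0.600000=1.1200; V=2.400000+-1.866667+1.120000=1.6533
k=3 load: inc=1.120000, refl=1.120000·-0.777778=-0.8711; V=0.533333+1.120000+-0.871111=0.7822
k=4 src: inc=-0.871111, refl=-0.871111·-0.600000=0.5227; V=1.653333+-0.871111+0.522667=1.3049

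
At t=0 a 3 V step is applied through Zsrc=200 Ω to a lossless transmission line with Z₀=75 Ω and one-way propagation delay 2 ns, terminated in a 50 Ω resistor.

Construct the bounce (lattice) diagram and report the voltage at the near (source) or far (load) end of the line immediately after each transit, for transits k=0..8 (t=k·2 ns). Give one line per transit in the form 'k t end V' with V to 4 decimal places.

Γ_L=-0.200000, Γ_S=0.454545; launch V₁=3·75/275=0.818182
k=0 src: V=0.8182
k=1 load: inc=0.818182, refl=0.818182·-0.200000=-0.1636; V=0.000000+0.818182+-0.163636=0.6545
k=2 src: inc=-0.163636, refl=-0.163636·0.454545=-0.0744; V=0.818182+-0.163636+-0.074380=0.5802
k=3 load: inc=-0.074380, refl=-0.074380·-0.200000=0.0149; V=0.654545+-0.074380+0.014876=0.5950
k=4 src: inc=0.014876, refl=0.014876·0.454545=0.0068; V=0.580165+0.014876+0.006762=0.6018
k=5 load: inc=0.006762, refl=0.006762·-0.200000=-0.0014; V=0.595041+0.006762+-0.001352=0.6005
k=6 src: inc=-0.001352, refl=-0.001352·0.454545=-0.0006; V=0.601803+-0.001352+-0.000615=0.5998
k=7 load: inc=-0.000615, refl=-0.000615·-0.200000=0.0001; V=0.600451+-0.000615+0.000123=0.6000
k=8 src: inc=0.000123, refl=0.000123·0.454545=0.0001; V=0.599836+0.000123+0.000056=0.6000

0 0 source 0.8182
1 2 load 0.6545
2 4 source 0.5802
3 6 load 0.5950
4 8 source 0.6018
5 10 load 0.6005
6 12 source 0.5998
7 14 load 0.6000
8 16 source 0.6000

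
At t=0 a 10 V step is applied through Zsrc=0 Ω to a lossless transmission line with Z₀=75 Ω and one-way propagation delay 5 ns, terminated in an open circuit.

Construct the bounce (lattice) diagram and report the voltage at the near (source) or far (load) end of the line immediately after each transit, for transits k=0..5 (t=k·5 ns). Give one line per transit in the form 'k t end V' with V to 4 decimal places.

0 0 source 10.0000
1 5 load 20.0000
2 10 source 10.0000
3 15 load 0.0000
4 20 source 10.0000
5 25 load 20.0000

Γ_L=1.000000, Γ_S=-1.000000; launch V₁=10·75/75=10.000000
k=0 src: V=10.0000
k=1 load: inc=10.000000, refl=10.000000·1.000000=10.0000; V=0.000000+10.000000+10.000000=20.0000
k=2 src: inc=10.000000, refl=10.000000·-1.000000=-10.0000; V=10.000000+10.000000+-10.000000=10.0000
k=3 load: inc=-10.000000, refl=-10.000000·1.000000=-10.0000; V=20.000000+-10.000000+-10.000000=0.0000
k=4 src: inc=-10.000000, refl=-10.000000·-1.000000=10.0000; V=10.000000+-10.000000+10.000000=10.0000
k=5 load: inc=10.000000, refl=10.000000·1.000000=10.0000; V=0.000000+10.000000+10.000000=20.0000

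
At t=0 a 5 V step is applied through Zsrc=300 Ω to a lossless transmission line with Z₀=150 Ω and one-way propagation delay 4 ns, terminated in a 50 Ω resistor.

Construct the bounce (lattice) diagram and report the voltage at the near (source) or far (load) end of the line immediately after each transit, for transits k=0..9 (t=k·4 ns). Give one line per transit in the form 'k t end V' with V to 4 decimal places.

Γ_L=-0.500000, Γ_S=0.333333; launch V₁=5·150/450=1.666667
k=0 src: V=1.6667
k=1 load: inc=1.666667, refl=1.666667·-0.500000=-0.8333; V=0.000000+1.666667+-0.833333=0.8333
k=2 src: inc=-0.833333, refl=-0.833333·0.333333=-0.2778; V=1.666667+-0.833333+-0.277778=0.5556
k=3 load: inc=-0.277778, refl=-0.277778·-0.500000=0.1389; V=0.833333+-0.277778+0.138889=0.6944
k=4 src: inc=0.138889, refl=0.138889·0.333333=0.0463; V=0.555556+0.138889+0.046296=0.7407
k=5 load: inc=0.046296, refl=0.046296·-0.500000=-0.0231; V=0.694444+0.046296+-0.023148=0.7176
k=6 src: inc=-0.023148, refl=-0.023148·0.333333=-0.0077; V=0.740741+-0.023148+-0.007716=0.7099
k=7 load: inc=-0.007716, refl=-0.007716·-0.500000=0.0039; V=0.717593+-0.007716+0.003858=0.7137
k=8 src: inc=0.003858, refl=0.003858·0.333333=0.0013; V=0.709877+0.003858+0.001286=0.7150
k=9 load: inc=0.001286, refl=0.001286·-0.500000=-0.0006; V=0.713735+0.001286+-0.000643=0.7144

0 0 source 1.6667
1 4 load 0.8333
2 8 source 0.5556
3 12 load 0.6944
4 16 source 0.7407
5 20 load 0.7176
6 24 source 0.7099
7 28 load 0.7137
8 32 source 0.7150
9 36 load 0.7144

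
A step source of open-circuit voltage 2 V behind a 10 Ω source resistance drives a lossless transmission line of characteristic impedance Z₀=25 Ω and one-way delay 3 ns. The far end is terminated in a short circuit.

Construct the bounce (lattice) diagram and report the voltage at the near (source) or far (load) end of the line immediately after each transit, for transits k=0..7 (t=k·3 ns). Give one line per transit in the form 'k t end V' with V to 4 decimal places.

0 0 source 1.4286
1 3 load 0.0000
2 6 source 0.6122
3 9 load 0.0000
4 12 source 0.2624
5 15 load 0.0000
6 18 source 0.1125
7 21 load 0.0000

Γ_L=-1.000000, Γ_S=-0.428571; launch V₁=2·25/35=1.428571
k=0 src: V=1.4286
k=1 load: inc=1.428571, refl=1.428571·-1.000000=-1.4286; V=0.000000+1.428571+-1.428571=0.0000
k=2 src: inc=-1.428571, refl=-1.428571·-0.428571=0.6122; V=1.428571+-1.428571+0.612245=0.6122
k=3 load: inc=0.612245, refl=0.612245·-1.000000=-0.6122; V=0.000000+0.612245+-0.612245=0.0000
k=4 src: inc=-0.612245, refl=-0.612245·-0.428571=0.2624; V=0.612245+-0.612245+0.262391=0.2624
k=5 load: inc=0.262391, refl=0.262391·-1.000000=-0.2624; V=0.000000+0.262391+-0.262391=0.0000
k=6 src: inc=-0.262391, refl=-0.262391·-0.428571=0.1125; V=0.262391+-0.262391+0.112453=0.1125
k=7 load: inc=0.112453, refl=0.112453·-1.000000=-0.1125; V=0.000000+0.112453+-0.112453=0.0000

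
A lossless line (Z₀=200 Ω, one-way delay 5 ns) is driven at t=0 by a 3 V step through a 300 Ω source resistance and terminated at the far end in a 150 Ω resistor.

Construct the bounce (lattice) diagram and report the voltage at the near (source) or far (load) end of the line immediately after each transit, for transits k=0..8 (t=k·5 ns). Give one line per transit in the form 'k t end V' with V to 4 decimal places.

Γ_L=-0.142857, Γ_S=0.200000; launch V₁=3·200/500=1.200000
k=0 src: V=1.2000
k=1 load: inc=1.200000, refl=1.200000·-0.142857=-0.1714; V=0.000000+1.200000+-0.171429=1.0286
k=2 src: inc=-0.171429, refl=-0.171429·0.200000=-0.0343; V=1.200000+-0.171429+-0.034286=0.9943
k=3 load: inc=-0.034286, refl=-0.034286·-0.142857=0.0049; V=1.028571+-0.034286+0.004898=0.9992
k=4 src: inc=0.004898, refl=0.004898·0.200000=0.0010; V=0.994286+0.004898+0.000980=1.0002
k=5 load: inc=0.000980, refl=0.000980·-0.142857=-0.0001; V=0.999184+0.000980+-0.000140=1.0000
k=6 src: inc=-0.000140, refl=-0.000140·0.200000=-0.0000; V=1.000163+-0.000140+-0.000028=1.0000
k=7 load: inc=-0.000028, refl=-0.000028·-0.142857=0.0000; V=1.000023+-0.000028+0.000004=1.0000
k=8 src: inc=0.000004, refl=0.000004·0.200000=0.0000; V=0.999995+0.000004+0.000001=1.0000

0 0 source 1.2000
1 5 load 1.0286
2 10 source 0.9943
3 15 load 0.9992
4 20 source 1.0002
5 25 load 1.0000
6 30 source 1.0000
7 35 load 1.0000
8 40 source 1.0000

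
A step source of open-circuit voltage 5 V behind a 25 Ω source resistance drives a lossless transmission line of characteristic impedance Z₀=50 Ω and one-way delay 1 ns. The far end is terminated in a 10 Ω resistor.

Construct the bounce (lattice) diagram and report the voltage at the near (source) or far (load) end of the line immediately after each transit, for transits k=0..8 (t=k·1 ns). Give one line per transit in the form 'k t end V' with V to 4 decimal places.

0 0 source 3.3333
1 1 load 1.1111
2 2 source 1.8519
3 3 load 1.3580
4 4 source 1.5226
5 5 load 1.4129
6 6 source 1.4495
7 7 load 1.4251
8 8 source 1.4332

Γ_L=-0.666667, Γ_S=-0.333333; launch V₁=5·50/75=3.333333
k=0 src: V=3.3333
k=1 load: inc=3.333333, refl=3.333333·-0.666667=-2.2222; V=0.000000+3.333333+-2.222222=1.1111
k=2 src: inc=-2.222222, refl=-2.222222·-0.333333=0.7407; V=3.333333+-2.222222+0.740741=1.8519
k=3 load: inc=0.740741, refl=0.740741·-0.666667=-0.4938; V=1.111111+0.740741+-0.493827=1.3580
k=4 src: inc=-0.493827, refl=-0.493827·-0.333333=0.1646; V=1.851852+-0.493827+0.164609=1.5226
k=5 load: inc=0.164609, refl=0.164609·-0.666667=-0.1097; V=1.358025+0.164609+-0.109739=1.4129
k=6 src: inc=-0.109739, refl=-0.109739·-0.333333=0.0366; V=1.522634+-0.109739+0.036580=1.4495
k=7 load: inc=0.036580, refl=0.036580·-0.666667=-0.0244; V=1.412894+0.036580+-0.024387=1.4251
k=8 src: inc=-0.024387, refl=-0.024387·-0.333333=0.0081; V=1.449474+-0.024387+0.008129=1.4332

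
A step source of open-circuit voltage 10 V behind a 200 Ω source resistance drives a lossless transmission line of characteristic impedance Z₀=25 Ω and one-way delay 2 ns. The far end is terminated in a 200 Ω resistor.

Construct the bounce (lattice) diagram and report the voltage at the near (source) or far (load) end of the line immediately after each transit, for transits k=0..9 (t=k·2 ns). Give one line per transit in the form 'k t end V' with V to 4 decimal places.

0 0 source 1.1111
1 2 load 1.9753
2 4 source 2.6475
3 6 load 3.1702
4 8 source 3.5769
5 10 load 3.8931
6 12 source 4.1391
7 14 load 4.3304
8 16 source 4.4792
9 18 load 4.5949

Γ_L=0.777778, Γ_S=0.777778; launch V₁=10·25/225=1.111111
k=0 src: V=1.1111
k=1 load: inc=1.111111, refl=1.111111·0.777778=0.8642; V=0.000000+1.111111+0.864198=1.9753
k=2 src: inc=0.864198, refl=0.864198·0.777778=0.6722; V=1.111111+0.864198+0.672154=2.6475
k=3 load: inc=0.672154, refl=0.672154·0.777778=0.5228; V=1.975309+0.672154+0.522786=3.1702
k=4 src: inc=0.522786, refl=0.522786·0.777778=0.4066; V=2.647462+0.522786+0.406611=3.5769
k=5 load: inc=0.406611, refl=0.406611·0.777778=0.3163; V=3.170248+0.406611+0.316253=3.8931
k=6 src: inc=0.316253, refl=0.316253·0.777778=0.2460; V=3.576860+0.316253+0.245975=4.1391
k=7 load: inc=0.245975, refl=0.245975·0.777778=0.1913; V=3.893113+0.245975+0.191314=4.3304
k=8 src: inc=0.191314, refl=0.191314·0.777778=0.1488; V=4.139088+0.191314+0.148800=4.4792
k=9 load: inc=0.148800, refl=0.148800·0.777778=0.1157; V=4.330402+0.148800+0.115733=4.5949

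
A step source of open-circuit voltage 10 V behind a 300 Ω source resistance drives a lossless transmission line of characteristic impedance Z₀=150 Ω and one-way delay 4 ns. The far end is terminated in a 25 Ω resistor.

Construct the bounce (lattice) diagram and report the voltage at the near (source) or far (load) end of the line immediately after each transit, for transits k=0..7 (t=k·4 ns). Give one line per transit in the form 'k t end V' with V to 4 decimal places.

Γ_L=-0.714286, Γ_S=0.333333; launch V₁=10·150/450=3.333333
k=0 src: V=3.3333
k=1 load: inc=3.333333, refl=3.333333·-0.714286=-2.3810; V=0.000000+3.333333+-2.380952=0.9524
k=2 src: inc=-2.380952, refl=-2.380952·0.333333=-0.7937; V=3.333333+-2.380952+-0.793651=0.1587
k=3 load: inc=-0.793651, refl=-0.793651·-0.714286=0.5669; V=0.952381+-0.793651+0.566893=0.7256
k=4 src: inc=0.566893, refl=0.566893·0.333333=0.1890; V=0.158730+0.566893+0.188964=0.9146
k=5 load: inc=0.188964, refl=0.188964·-0.714286=-0.1350; V=0.725624+0.188964+-0.134975=0.7796
k=6 src: inc=-0.134975, refl=-0.134975·0.333333=-0.0450; V=0.914588+-0.134975+-0.044992=0.7346
k=7 load: inc=-0.044992, refl=-0.044992·-0.714286=0.0321; V=0.779613+-0.044992+0.032137=0.7668

0 0 source 3.3333
1 4 load 0.9524
2 8 source 0.1587
3 12 load 0.7256
4 16 source 0.9146
5 20 load 0.7796
6 24 source 0.7346
7 28 load 0.7668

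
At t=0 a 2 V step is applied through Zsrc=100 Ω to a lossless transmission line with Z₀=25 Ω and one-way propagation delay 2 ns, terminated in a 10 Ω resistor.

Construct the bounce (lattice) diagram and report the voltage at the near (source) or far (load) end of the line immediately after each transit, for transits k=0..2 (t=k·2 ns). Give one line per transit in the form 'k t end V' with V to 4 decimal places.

0 0 source 0.4000
1 2 load 0.2286
2 4 source 0.1257

Γ_L=-0.428571, Γ_S=0.600000; launch V₁=2·25/125=0.400000
k=0 src: V=0.4000
k=1 load: inc=0.400000, refl=0.400000·-0.428571=-0.1714; V=0.000000+0.400000+-0.171429=0.2286
k=2 src: inc=-0.171429, refl=-0.171429·0.600000=-0.1029; V=0.400000+-0.171429+-0.102857=0.1257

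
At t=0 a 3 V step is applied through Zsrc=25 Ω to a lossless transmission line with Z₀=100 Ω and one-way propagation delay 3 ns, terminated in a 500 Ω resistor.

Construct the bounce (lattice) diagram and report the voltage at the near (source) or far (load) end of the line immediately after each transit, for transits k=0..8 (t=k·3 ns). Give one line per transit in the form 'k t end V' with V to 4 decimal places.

Γ_L=0.666667, Γ_S=-0.600000; launch V₁=3·100/125=2.400000
k=0 src: V=2.4000
k=1 load: inc=2.400000, refl=2.400000·0.666667=1.6000; V=0.000000+2.400000+1.600000=4.0000
k=2 src: inc=1.600000, refl=1.600000·-0.600000=-0.9600; V=2.400000+1.600000+-0.960000=3.0400
k=3 load: inc=-0.960000, refl=-0.960000·0.666667=-0.6400; V=4.000000+-0.960000+-0.640000=2.4000
k=4 src: inc=-0.640000, refl=-0.640000·-0.600000=0.3840; V=3.040000+-0.640000+0.384000=2.7840
k=5 load: inc=0.384000, refl=0.384000·0.666667=0.2560; V=2.400000+0.384000+0.256000=3.0400
k=6 src: inc=0.256000, refl=0.256000·-0.600000=-0.1536; V=2.784000+0.256000+-0.153600=2.8864
k=7 load: inc=-0.153600, refl=-0.153600·0.666667=-0.1024; V=3.040000+-0.153600+-0.102400=2.7840
k=8 src: inc=-0.102400, refl=-0.102400·-0.600000=0.0614; V=2.886400+-0.102400+0.061440=2.8454

0 0 source 2.4000
1 3 load 4.0000
2 6 source 3.0400
3 9 load 2.4000
4 12 source 2.7840
5 15 load 3.0400
6 18 source 2.8864
7 21 load 2.7840
8 24 source 2.8454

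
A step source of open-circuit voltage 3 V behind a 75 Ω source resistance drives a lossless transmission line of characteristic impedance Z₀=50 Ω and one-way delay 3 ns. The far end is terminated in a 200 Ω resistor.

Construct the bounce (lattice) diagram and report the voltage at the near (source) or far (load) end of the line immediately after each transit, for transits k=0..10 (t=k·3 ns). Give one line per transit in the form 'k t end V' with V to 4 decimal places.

Γ_L=0.600000, Γ_S=0.200000; launch V₁=3·50/125=1.200000
k=0 src: V=1.2000
k=1 load: inc=1.200000, refl=1.200000·0.600000=0.7200; V=0.000000+1.200000+0.720000=1.9200
k=2 src: inc=0.720000, refl=0.720000·0.200000=0.1440; V=1.200000+0.720000+0.144000=2.0640
k=3 load: inc=0.144000, refl=0.144000·0.600000=0.0864; V=1.920000+0.144000+0.086400=2.1504
k=4 src: inc=0.086400, refl=0.086400·0.200000=0.0173; V=2.064000+0.086400+0.017280=2.1677
k=5 load: inc=0.017280, refl=0.017280·0.600000=0.0104; V=2.150400+0.017280+0.010368=2.1780
k=6 src: inc=0.010368, refl=0.010368·0.200000=0.0021; V=2.167680+0.010368+0.002074=2.1801
k=7 load: inc=0.002074, refl=0.002074·0.600000=0.0012; V=2.178048+0.002074+0.001244=2.1814
k=8 src: inc=0.001244, refl=0.001244·0.200000=0.0002; V=2.180122+0.001244+0.000249=2.1816
k=9 load: inc=0.000249, refl=0.000249·0.600000=0.0001; V=2.181366+0.000249+0.000149=2.1818
k=10 src: inc=0.000149, refl=0.000149·0.200000=0.0000; V=2.181615+0.000149+0.000030=2.1818

0 0 source 1.2000
1 3 load 1.9200
2 6 source 2.0640
3 9 load 2.1504
4 12 source 2.1677
5 15 load 2.1780
6 18 source 2.1801
7 21 load 2.1814
8 24 source 2.1816
9 27 load 2.1818
10 30 source 2.1818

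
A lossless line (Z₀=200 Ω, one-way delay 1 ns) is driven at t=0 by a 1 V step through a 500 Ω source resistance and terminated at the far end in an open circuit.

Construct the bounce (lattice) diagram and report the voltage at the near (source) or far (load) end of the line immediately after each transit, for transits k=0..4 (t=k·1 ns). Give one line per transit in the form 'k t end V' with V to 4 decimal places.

Γ_L=1.000000, Γ_S=0.428571; launch V₁=1·200/700=0.285714
k=0 src: V=0.2857
k=1 load: inc=0.285714, refl=0.285714·1.000000=0.2857; V=0.000000+0.285714+0.285714=0.5714
k=2 src: inc=0.285714, refl=0.285714·0.428571=0.1224; V=0.285714+0.285714+0.122449=0.6939
k=3 load: inc=0.122449, refl=0.122449·1.000000=0.1224; V=0.571429+0.122449+0.122449=0.8163
k=4 src: inc=0.122449, refl=0.122449·0.428571=0.0525; V=0.693878+0.122449+0.052478=0.8688

0 0 source 0.2857
1 1 load 0.5714
2 2 source 0.6939
3 3 load 0.8163
4 4 source 0.8688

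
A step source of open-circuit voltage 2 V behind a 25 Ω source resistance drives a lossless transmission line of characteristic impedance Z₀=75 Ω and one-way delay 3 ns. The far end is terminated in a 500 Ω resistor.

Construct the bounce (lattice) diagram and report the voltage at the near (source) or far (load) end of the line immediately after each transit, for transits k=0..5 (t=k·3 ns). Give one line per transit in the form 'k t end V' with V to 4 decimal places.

0 0 source 1.5000
1 3 load 2.6087
2 6 source 2.0543
3 9 load 1.6446
4 12 source 1.8495
5 15 load 2.0009

Γ_L=0.739130, Γ_S=-0.500000; launch V₁=2·75/100=1.500000
k=0 src: V=1.5000
k=1 load: inc=1.500000, refl=1.500000·0.739130=1.1087; V=0.000000+1.500000+1.108696=2.6087
k=2 src: inc=1.108696, refl=1.108696·-0.500000=-0.5543; V=1.500000+1.108696+-0.554348=2.0543
k=3 load: inc=-0.554348, refl=-0.554348·0.739130=-0.4097; V=2.608696+-0.554348+-0.409735=1.6446
k=4 src: inc=-0.409735, refl=-0.409735·-0.500000=0.2049; V=2.054348+-0.409735+0.204868=1.8495
k=5 load: inc=0.204868, refl=0.204868·0.739130=0.1514; V=1.644612+0.204868+0.151424=2.0009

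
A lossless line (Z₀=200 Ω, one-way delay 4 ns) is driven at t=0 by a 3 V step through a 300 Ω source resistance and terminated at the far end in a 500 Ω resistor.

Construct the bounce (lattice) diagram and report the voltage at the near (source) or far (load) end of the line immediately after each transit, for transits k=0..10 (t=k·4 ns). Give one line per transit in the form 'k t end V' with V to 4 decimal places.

0 0 source 1.2000
1 4 load 1.7143
2 8 source 1.8171
3 12 load 1.8612
4 16 source 1.8700
5 20 load 1.8738
6 24 source 1.8746
7 28 load 1.8749
8 32 source 1.8750
9 36 load 1.8750
10 40 source 1.8750

Γ_L=0.428571, Γ_S=0.200000; launch V₁=3·200/500=1.200000
k=0 src: V=1.2000
k=1 load: inc=1.200000, refl=1.200000·0.428571=0.5143; V=0.000000+1.200000+0.514286=1.7143
k=2 src: inc=0.514286, refl=0.514286·0.200000=0.1029; V=1.200000+0.514286+0.102857=1.8171
k=3 load: inc=0.102857, refl=0.102857·0.428571=0.0441; V=1.714286+0.102857+0.044082=1.8612
k=4 src: inc=0.044082, refl=0.044082·0.200000=0.0088; V=1.817143+0.044082+0.008816=1.8700
k=5 load: inc=0.008816, refl=0.008816·0.428571=0.0038; V=1.861224+0.008816+0.003778=1.8738
k=6 src: inc=0.003778, refl=0.003778·0.200000=0.0008; V=1.870041+0.003778+0.000756=1.8746
k=7 load: inc=0.000756, refl=0.000756·0.428571=0.0003; V=1.873819+0.000756+0.000324=1.8749
k=8 src: inc=0.000324, refl=0.000324·0.200000=0.0001; V=1.874575+0.000324+0.000065=1.8750
k=9 load: inc=0.000065, refl=0.000065·0.428571=0.0000; V=1.874899+0.000065+0.000028=1.8750
k=10 src: inc=0.000028, refl=0.000028·0.200000=0.0000; V=1.874964+0.000028+0.000006=1.8750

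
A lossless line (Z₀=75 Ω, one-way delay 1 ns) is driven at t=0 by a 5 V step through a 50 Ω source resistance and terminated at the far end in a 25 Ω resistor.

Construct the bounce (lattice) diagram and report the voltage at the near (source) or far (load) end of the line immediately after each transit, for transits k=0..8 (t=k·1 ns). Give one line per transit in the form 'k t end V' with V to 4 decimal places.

0 0 source 3.0000
1 1 load 1.5000
2 2 source 1.8000
3 3 load 1.6500
4 4 source 1.6800
5 5 load 1.6650
6 6 source 1.6680
7 7 load 1.6665
8 8 source 1.6668

Γ_L=-0.500000, Γ_S=-0.200000; launch V₁=5·75/125=3.000000
k=0 src: V=3.0000
k=1 load: inc=3.000000, refl=3.000000·-0.500000=-1.5000; V=0.000000+3.000000+-1.500000=1.5000
k=2 src: inc=-1.500000, refl=-1.500000·-0.200000=0.3000; V=3.000000+-1.500000+0.300000=1.8000
k=3 load: inc=0.300000, refl=0.300000·-0.500000=-0.1500; V=1.500000+0.300000+-0.150000=1.6500
k=4 src: inc=-0.150000, refl=-0.150000·-0.200000=0.0300; V=1.800000+-0.150000+0.030000=1.6800
k=5 load: inc=0.030000, refl=0.030000·-0.500000=-0.0150; V=1.650000+0.030000+-0.015000=1.6650
k=6 src: inc=-0.015000, refl=-0.015000·-0.200000=0.0030; V=1.680000+-0.015000+0.003000=1.6680
k=7 load: inc=0.003000, refl=0.003000·-0.500000=-0.0015; V=1.665000+0.003000+-0.001500=1.6665
k=8 src: inc=-0.001500, refl=-0.001500·-0.200000=0.0003; V=1.668000+-0.001500+0.000300=1.6668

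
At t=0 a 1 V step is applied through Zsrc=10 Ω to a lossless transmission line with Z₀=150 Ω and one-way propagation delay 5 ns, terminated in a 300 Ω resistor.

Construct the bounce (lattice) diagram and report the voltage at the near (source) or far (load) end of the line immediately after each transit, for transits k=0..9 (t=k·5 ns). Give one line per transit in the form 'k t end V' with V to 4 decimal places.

0 0 source 0.9375
1 5 load 1.2500
2 10 source 0.9766
3 15 load 0.8854
4 20 source 0.9652
5 25 load 0.9918
6 30 source 0.9685
7 35 load 0.9607
8 40 source 0.9675
9 45 load 0.9698

Γ_L=0.333333, Γ_S=-0.875000; launch V₁=1·150/160=0.937500
k=0 src: V=0.9375
k=1 load: inc=0.937500, refl=0.937500·0.333333=0.3125; V=0.000000+0.937500+0.312500=1.2500
k=2 src: inc=0.312500, refl=0.312500·-0.875000=-0.2734; V=0.937500+0.312500+-0.273438=0.9766
k=3 load: inc=-0.273438, refl=-0.273438·0.333333=-0.0911; V=1.250000+-0.273438+-0.091146=0.8854
k=4 src: inc=-0.091146, refl=-0.091146·-0.875000=0.0798; V=0.976562+-0.091146+0.079753=0.9652
k=5 load: inc=0.079753, refl=0.079753·0.333333=0.0266; V=0.885417+0.079753+0.026584=0.9918
k=6 src: inc=0.026584, refl=0.026584·-0.875000=-0.0233; V=0.965169+0.026584+-0.023261=0.9685
k=7 load: inc=-0.023261, refl=-0.023261·0.333333=-0.0078; V=0.991753+-0.023261+-0.007754=0.9607
k=8 src: inc=-0.007754, refl=-0.007754·-0.875000=0.0068; V=0.968492+-0.007754+0.006785=0.9675
k=9 load: inc=0.006785, refl=0.006785·0.333333=0.0023; V=0.960739+0.006785+0.002262=0.9698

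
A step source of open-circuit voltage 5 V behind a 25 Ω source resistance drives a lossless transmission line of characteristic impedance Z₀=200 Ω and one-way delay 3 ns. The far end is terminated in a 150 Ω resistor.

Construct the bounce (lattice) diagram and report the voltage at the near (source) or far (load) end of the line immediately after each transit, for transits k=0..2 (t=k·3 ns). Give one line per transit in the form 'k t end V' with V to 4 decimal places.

Γ_L=-0.142857, Γ_S=-0.777778; launch V₁=5·200/225=4.444444
k=0 src: V=4.4444
k=1 load: inc=4.444444, refl=4.444444·-0.142857=-0.6349; V=0.000000+4.444444+-0.634921=3.8095
k=2 src: inc=-0.634921, refl=-0.634921·-0.777778=0.4938; V=4.444444+-0.634921+0.493827=4.3034

0 0 source 4.4444
1 3 load 3.8095
2 6 source 4.3034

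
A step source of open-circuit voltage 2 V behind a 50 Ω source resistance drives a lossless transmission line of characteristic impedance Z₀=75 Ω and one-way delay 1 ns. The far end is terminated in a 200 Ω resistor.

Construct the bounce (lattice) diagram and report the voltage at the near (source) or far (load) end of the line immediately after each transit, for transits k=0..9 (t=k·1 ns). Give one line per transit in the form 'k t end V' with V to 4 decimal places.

Γ_L=0.454545, Γ_S=-0.200000; launch V₁=2·75/125=1.200000
k=0 src: V=1.2000
k=1 load: inc=1.200000, refl=1.200000·0.454545=0.5455; V=0.000000+1.200000+0.545455=1.7455
k=2 src: inc=0.545455, refl=0.545455·-0.200000=-0.1091; V=1.200000+0.545455+-0.109091=1.6364
k=3 load: inc=-0.109091, refl=-0.109091·0.454545=-0.0496; V=1.745455+-0.109091+-0.049587=1.5868
k=4 src: inc=-0.049587, refl=-0.049587·-0.200000=0.0099; V=1.636364+-0.049587+0.009917=1.5967
k=5 load: inc=0.009917, refl=0.009917·0.454545=0.0045; V=1.586777+0.009917+0.004508=1.6012
k=6 src: inc=0.004508, refl=0.004508·-0.200000=-0.0009; V=1.596694+0.004508+-0.000902=1.6003
k=7 load: inc=-0.000902, refl=-0.000902·0.454545=-0.0004; V=1.601202+-0.000902+-0.000410=1.5999
k=8 src: inc=-0.000410, refl=-0.000410·-0.200000=0.0001; V=1.600301+-0.000410+0.000082=1.6000
k=9 load: inc=0.000082, refl=0.000082·0.454545=0.0000; V=1.599891+0.000082+0.000037=1.6000

0 0 source 1.2000
1 1 load 1.7455
2 2 source 1.6364
3 3 load 1.5868
4 4 source 1.5967
5 5 load 1.6012
6 6 source 1.6003
7 7 load 1.5999
8 8 source 1.6000
9 9 load 1.6000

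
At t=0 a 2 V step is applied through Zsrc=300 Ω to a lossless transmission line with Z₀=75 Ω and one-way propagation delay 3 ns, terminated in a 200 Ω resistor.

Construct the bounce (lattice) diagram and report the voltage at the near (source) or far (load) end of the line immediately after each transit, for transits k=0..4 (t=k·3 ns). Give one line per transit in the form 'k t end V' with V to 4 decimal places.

0 0 source 0.4000
1 3 load 0.5818
2 6 source 0.6909
3 9 load 0.7405
4 12 source 0.7702

Γ_L=0.454545, Γ_S=0.600000; launch V₁=2·75/375=0.400000
k=0 src: V=0.4000
k=1 load: inc=0.400000, refl=0.400000·0.454545=0.1818; V=0.000000+0.400000+0.181818=0.5818
k=2 src: inc=0.181818, refl=0.181818·0.600000=0.1091; V=0.400000+0.181818+0.109091=0.6909
k=3 load: inc=0.109091, refl=0.109091·0.454545=0.0496; V=0.581818+0.109091+0.049587=0.7405
k=4 src: inc=0.049587, refl=0.049587·0.600000=0.0298; V=0.690909+0.049587+0.029752=0.7702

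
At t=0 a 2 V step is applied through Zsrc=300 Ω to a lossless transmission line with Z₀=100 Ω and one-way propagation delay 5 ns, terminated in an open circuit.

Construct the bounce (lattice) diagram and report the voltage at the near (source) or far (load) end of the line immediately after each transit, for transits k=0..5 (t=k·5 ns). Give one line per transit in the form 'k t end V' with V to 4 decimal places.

Γ_L=1.000000, Γ_S=0.500000; launch V₁=2·100/400=0.500000
k=0 src: V=0.5000
k=1 load: inc=0.500000, refl=0.500000·1.000000=0.5000; V=0.000000+0.500000+0.500000=1.0000
k=2 src: inc=0.500000, refl=0.500000·0.500000=0.2500; V=0.500000+0.500000+0.250000=1.2500
k=3 load: inc=0.250000, refl=0.250000·1.000000=0.2500; V=1.000000+0.250000+0.250000=1.5000
k=4 src: inc=0.250000, refl=0.250000·0.500000=0.1250; V=1.250000+0.250000+0.125000=1.6250
k=5 load: inc=0.125000, refl=0.125000·1.000000=0.1250; V=1.500000+0.125000+0.125000=1.7500

0 0 source 0.5000
1 5 load 1.0000
2 10 source 1.2500
3 15 load 1.5000
4 20 source 1.6250
5 25 load 1.7500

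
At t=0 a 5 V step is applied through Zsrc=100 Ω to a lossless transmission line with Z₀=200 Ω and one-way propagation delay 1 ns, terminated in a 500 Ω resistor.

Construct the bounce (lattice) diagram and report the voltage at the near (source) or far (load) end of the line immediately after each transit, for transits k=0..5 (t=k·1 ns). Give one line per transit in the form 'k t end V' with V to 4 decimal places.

Γ_L=0.428571, Γ_S=-0.333333; launch V₁=5·200/300=3.333333
k=0 src: V=3.3333
k=1 load: inc=3.333333, refl=3.333333·0.428571=1.4286; V=0.000000+3.333333+1.428571=4.7619
k=2 src: inc=1.428571, refl=1.428571·-0.333333=-0.4762; V=3.333333+1.428571+-0.476190=4.2857
k=3 load: inc=-0.476190, refl=-0.476190·0.428571=-0.2041; V=4.761905+-0.476190+-0.204082=4.0816
k=4 src: inc=-0.204082, refl=-0.204082·-0.333333=0.0680; V=4.285714+-0.204082+0.068027=4.1497
k=5 load: inc=0.068027, refl=0.068027·0.428571=0.0292; V=4.081633+0.068027+0.029155=4.1788

0 0 source 3.3333
1 1 load 4.7619
2 2 source 4.2857
3 3 load 4.0816
4 4 source 4.1497
5 5 load 4.1788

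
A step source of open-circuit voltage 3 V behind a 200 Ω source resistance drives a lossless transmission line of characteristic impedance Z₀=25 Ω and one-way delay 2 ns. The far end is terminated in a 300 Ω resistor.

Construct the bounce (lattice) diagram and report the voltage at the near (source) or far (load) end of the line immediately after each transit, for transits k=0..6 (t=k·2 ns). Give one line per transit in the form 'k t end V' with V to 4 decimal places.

Γ_L=0.846154, Γ_S=0.777778; launch V₁=3·25/225=0.333333
k=0 src: V=0.3333
k=1 load: inc=0.333333, refl=0.333333·0.846154=0.2821; V=0.000000+0.333333+0.282051=0.6154
k=2 src: inc=0.282051, refl=0.282051·0.777778=0.2194; V=0.333333+0.282051+0.219373=0.8348
k=3 load: inc=0.219373, refl=0.219373·0.846154=0.1856; V=0.615385+0.219373+0.185623=1.0204
k=4 src: inc=0.185623, refl=0.185623·0.777778=0.1444; V=0.834758+0.185623+0.144374=1.1648
k=5 load: inc=0.144374, refl=0.144374·0.846154=0.1222; V=1.020381+0.144374+0.122162=1.2869
k=6 src: inc=0.122162, refl=0.122162·0.777778=0.0950; V=1.164755+0.122162+0.095015=1.3819

0 0 source 0.3333
1 2 load 0.6154
2 4 source 0.8348
3 6 load 1.0204
4 8 source 1.1648
5 10 load 1.2869
6 12 source 1.3819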